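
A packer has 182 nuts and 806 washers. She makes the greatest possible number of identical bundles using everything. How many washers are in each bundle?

Number of bundles = gcd(182, 806).
182 = 2 × 7 × 13
806 = 2 × 13 × 31
gcd(182, 806) = 2 × 13 = 26.
washers per bundle = 806 / 26 = 31.

31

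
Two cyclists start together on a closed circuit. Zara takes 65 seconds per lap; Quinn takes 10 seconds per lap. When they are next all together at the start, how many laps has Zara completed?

2 laps

All finish a whole number of cycles simultaneously at t = LCM of the periods.
65 = 5 × 13
10 = 2 × 5
LCM(65, 10) = 2 × 5 × 13 = 130.
Laps for period 65: 130 / 65 = 2.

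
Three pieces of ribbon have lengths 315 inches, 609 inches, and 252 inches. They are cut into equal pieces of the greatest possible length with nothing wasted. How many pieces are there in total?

56

Piece length = gcd(315, 609, 252).
315 = 3^2 × 5 × 7
609 = 3 × 7 × 29
252 = 2^2 × 3^2 × 7
gcd(315, 609, 252) = 3 × 7 = 21.
Total pieces = 315/21 + 609/21 + 252/21 = 15 + 29 + 12 = 56.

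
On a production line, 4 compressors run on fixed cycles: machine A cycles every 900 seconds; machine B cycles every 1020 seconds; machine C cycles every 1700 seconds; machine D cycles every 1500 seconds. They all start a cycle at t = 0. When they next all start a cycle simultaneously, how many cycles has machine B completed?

75 cycles

All finish a whole number of cycles simultaneously at t = LCM of the periods.
900 = 2^2 × 3^2 × 5^2
1020 = 2^2 × 3 × 5 × 17
1700 = 2^2 × 5^2 × 17
1500 = 2^2 × 3 × 5^3
LCM(900, 1020, 1700, 1500) = 2^2 × 3^2 × 5^3 × 17 = 76500.
Cycles for period 1020: 76500 / 1020 = 75.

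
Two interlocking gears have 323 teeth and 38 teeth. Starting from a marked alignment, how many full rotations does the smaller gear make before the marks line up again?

17 rotations

The first common completion time is the LCM of the periods.
323 = 17 × 19
38 = 2 × 19
LCM(323, 38) = 2 × 17 × 19 = 646.
Rotations for period 38: 646 / 38 = 17.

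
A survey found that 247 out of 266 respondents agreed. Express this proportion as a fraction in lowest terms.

247 = 13 × 19
266 = 2 × 7 × 19
gcd(247, 266) = 19.
Divide numerator and denominator by 19: 247/266 = 13/14.

13/14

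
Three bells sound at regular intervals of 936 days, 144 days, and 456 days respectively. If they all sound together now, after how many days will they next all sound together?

35568 days

The first simultaneous occurrence is after LCM of the individual periods.
936 = 2^3 × 3^2 × 13
144 = 2^4 × 3^2
456 = 2^3 × 3 × 19
LCM(936, 144, 456) = 2^4 × 3^2 × 13 × 19 = 35568.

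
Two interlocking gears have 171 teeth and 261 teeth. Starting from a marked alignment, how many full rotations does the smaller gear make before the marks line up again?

29 rotations

They are all back at their starting positions together after one LCM of the periods.
171 = 3^2 × 19
261 = 3^2 × 29
LCM(171, 261) = 3^2 × 19 × 29 = 4959.
Rotations for period 171: 4959 / 171 = 29.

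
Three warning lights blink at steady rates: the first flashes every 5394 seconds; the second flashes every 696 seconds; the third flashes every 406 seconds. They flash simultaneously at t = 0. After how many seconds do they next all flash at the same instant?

The first simultaneous occurrence is after LCM of the individual periods.
5394 = 2 × 3 × 29 × 31
696 = 2^3 × 3 × 29
406 = 2 × 7 × 29
LCM(5394, 696, 406) = 2^3 × 3 × 7 × 29 × 31 = 151032.

151032 seconds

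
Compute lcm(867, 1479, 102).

50286

867 = 3 × 17^2
1479 = 3 × 17 × 29
102 = 2 × 3 × 17
LCM(867, 1479, 102) = 2 × 3 × 17^2 × 29 = 50286.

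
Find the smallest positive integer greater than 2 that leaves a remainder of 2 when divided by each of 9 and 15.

47

N − 2 must be a common multiple of 9 and 15.
9 = 3^2
15 = 3 × 5
LCM(9, 15) = 3^2 × 5 = 45.
Smallest N > 2 is LCM + 2 = 45 + 2 = 47.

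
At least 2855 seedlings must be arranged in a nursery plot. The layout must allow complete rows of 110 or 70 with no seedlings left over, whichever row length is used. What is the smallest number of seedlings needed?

The number of seedlings must be a common multiple of 110 and 70, so a multiple of their LCM.
110 = 2 × 5 × 11
70 = 2 × 5 × 7
LCM(110, 70) = 2 × 5 × 7 × 11 = 770.
Smallest multiple of 770 that is ≥ 2855: ⌈2855/770⌉ × 770 = 4 × 770 = 3080.

3080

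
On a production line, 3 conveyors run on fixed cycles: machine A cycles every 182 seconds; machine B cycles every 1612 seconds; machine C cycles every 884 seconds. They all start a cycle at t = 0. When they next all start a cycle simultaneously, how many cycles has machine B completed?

All finish a whole number of cycles simultaneously at t = LCM of the periods.
182 = 2 × 7 × 13
1612 = 2^2 × 13 × 31
884 = 2^2 × 13 × 17
LCM(182, 1612, 884) = 2^2 × 7 × 13 × 17 × 31 = 191828.
Cycles for period 1612: 191828 / 1612 = 119.

119 cycles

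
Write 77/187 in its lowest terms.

7/17

77 = 7 × 11
187 = 11 × 17
gcd(77, 187) = 11.
Divide numerator and denominator by 11: 77/187 = 7/17.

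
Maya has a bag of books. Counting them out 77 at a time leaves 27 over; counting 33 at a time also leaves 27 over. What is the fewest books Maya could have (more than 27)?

N − 27 must be a common multiple of 77 and 33.
77 = 7 × 11
33 = 3 × 11
LCM(77, 33) = 3 × 7 × 11 = 231.
Smallest N > 27 is LCM + 27 = 231 + 27 = 258.

258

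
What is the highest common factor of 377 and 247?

13

377 = 13 × 29
247 = 13 × 19
gcd(377, 247) = 13.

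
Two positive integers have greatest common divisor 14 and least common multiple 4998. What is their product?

For any two positive integers, gcd × lcm = product = 14 × 4998 = 69972.

69972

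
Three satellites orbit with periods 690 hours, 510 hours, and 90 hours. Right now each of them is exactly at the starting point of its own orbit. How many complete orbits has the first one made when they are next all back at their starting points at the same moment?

They are all back at their starting positions together after one LCM of the periods.
690 = 2 × 3 × 5 × 23
510 = 2 × 3 × 5 × 17
90 = 2 × 3^2 × 5
LCM(690, 510, 90) = 2 × 3^2 × 5 × 17 × 23 = 35190.
Orbits for period 690: 35190 / 690 = 51.

51 orbits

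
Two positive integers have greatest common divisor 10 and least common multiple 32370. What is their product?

For any two positive integers, gcd × lcm = product = 10 × 32370 = 323700.

323700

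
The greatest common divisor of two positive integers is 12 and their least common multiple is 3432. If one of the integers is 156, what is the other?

For two integers, gcd × lcm = product, so the other is (12 × 3432) / 156 = 41184 / 156 = 264.

264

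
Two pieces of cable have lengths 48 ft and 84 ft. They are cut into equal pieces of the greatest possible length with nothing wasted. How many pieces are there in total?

Piece length = gcd(48, 84).
48 = 2^4 × 3
84 = 2^2 × 3 × 7
gcd(48, 84) = 2^2 × 3 = 12.
Total pieces = 48/12 + 84/12 = 4 + 7 = 11.

11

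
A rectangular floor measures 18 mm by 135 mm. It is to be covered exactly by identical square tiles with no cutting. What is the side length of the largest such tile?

9 mm

The tile side must divide both 18 and 135, so the largest is their gcd.
18 = 2 × 3^2
135 = 3^3 × 5
gcd(18, 135) = 3^2 = 9.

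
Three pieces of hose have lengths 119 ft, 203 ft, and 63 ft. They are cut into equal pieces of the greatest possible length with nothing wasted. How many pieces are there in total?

55

Piece length = gcd(119, 203, 63).
119 = 7 × 17
203 = 7 × 29
63 = 3^2 × 7
gcd(119, 203, 63) = 7.
Total pieces = 119/7 + 203/7 + 63/7 = 17 + 29 + 9 = 55.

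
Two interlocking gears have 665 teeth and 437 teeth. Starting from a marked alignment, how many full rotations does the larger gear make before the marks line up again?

All finish a whole number of cycles simultaneously at t = LCM of the periods.
665 = 5 × 7 × 19
437 = 19 × 23
LCM(665, 437) = 5 × 7 × 19 × 23 = 15295.
Rotations for period 665: 15295 / 665 = 23.

23 rotations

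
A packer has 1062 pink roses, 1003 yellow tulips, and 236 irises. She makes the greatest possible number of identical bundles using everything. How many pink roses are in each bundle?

18

Number of bundles = gcd(1062, 1003, 236).
1062 = 2 × 3^2 × 59
1003 = 17 × 59
236 = 2^2 × 59
gcd(1062, 1003, 236) = 59.
pink roses per bundle = 1062 / 59 = 18.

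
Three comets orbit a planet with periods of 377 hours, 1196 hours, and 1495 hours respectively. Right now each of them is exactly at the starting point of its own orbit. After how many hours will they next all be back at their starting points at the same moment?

173420 hours

The first simultaneous occurrence is after LCM of the individual periods.
377 = 13 × 29
1196 = 2^2 × 13 × 23
1495 = 5 × 13 × 23
LCM(377, 1196, 1495) = 2^2 × 5 × 13 × 23 × 29 = 173420.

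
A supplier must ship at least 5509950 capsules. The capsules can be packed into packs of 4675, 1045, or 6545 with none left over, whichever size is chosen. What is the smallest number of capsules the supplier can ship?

5595975

The number of capsules must be a common multiple of 4675, 1045, and 6545, so a multiple of their LCM.
4675 = 5^2 × 11 × 17
1045 = 5 × 11 × 19
6545 = 5 × 7 × 11 × 17
LCM(4675, 1045, 6545) = 5^2 × 7 × 11 × 17 × 19 = 621775.
Smallest multiple of 621775 that is ≥ 5509950: ⌈5509950/621775⌉ × 621775 = 9 × 621775 = 5595975.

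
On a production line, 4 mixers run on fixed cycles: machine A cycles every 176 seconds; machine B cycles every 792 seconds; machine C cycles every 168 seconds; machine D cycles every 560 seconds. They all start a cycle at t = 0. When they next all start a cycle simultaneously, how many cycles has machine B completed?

All finish a whole number of cycles simultaneously at t = LCM of the periods.
176 = 2^4 × 11
792 = 2^3 × 3^2 × 11
168 = 2^3 × 3 × 7
560 = 2^4 × 5 × 7
LCM(176, 792, 168, 560) = 2^4 × 3^2 × 5 × 7 × 11 = 55440.
Cycles for period 792: 55440 / 792 = 70.

70 cycles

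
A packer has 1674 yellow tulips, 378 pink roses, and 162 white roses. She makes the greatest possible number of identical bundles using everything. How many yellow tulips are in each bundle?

Number of bundles = gcd(1674, 378, 162).
1674 = 2 × 3^3 × 31
378 = 2 × 3^3 × 7
162 = 2 × 3^4
gcd(1674, 378, 162) = 2 × 3^3 = 54.
yellow tulips per bundle = 1674 / 54 = 31.

31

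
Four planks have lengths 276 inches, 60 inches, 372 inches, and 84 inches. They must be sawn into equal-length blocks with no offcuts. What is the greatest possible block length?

The block length must divide every plank, so the greatest is gcd(276, 60, 372, 84).
276 = 2^2 × 3 × 23
60 = 2^2 × 3 × 5
372 = 2^2 × 3 × 31
84 = 2^2 × 3 × 7
gcd(276, 60, 372, 84) = 2^2 × 3 = 12.

12 inches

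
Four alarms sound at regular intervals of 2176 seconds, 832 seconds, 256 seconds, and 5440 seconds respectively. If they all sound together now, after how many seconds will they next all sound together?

We need the least common multiple of the intervals.
2176 = 2^7 × 17
832 = 2^6 × 13
256 = 2^8
5440 = 2^6 × 5 × 17
LCM(2176, 832, 256, 5440) = 2^8 × 5 × 13 × 17 = 282880.

282880 seconds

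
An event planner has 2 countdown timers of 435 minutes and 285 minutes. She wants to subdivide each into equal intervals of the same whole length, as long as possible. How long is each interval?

15 minutes

The interval must divide each timer length; the longest such is the gcd.
435 = 3 × 5 × 29
285 = 3 × 5 × 19
gcd(435, 285) = 3 × 5 = 15.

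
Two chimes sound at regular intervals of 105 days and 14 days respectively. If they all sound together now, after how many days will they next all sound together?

210 days

They coincide at every common multiple of the periods; the first is the LCM.
105 = 3 × 5 × 7
14 = 2 × 7
LCM(105, 14) = 2 × 3 × 5 × 7 = 210.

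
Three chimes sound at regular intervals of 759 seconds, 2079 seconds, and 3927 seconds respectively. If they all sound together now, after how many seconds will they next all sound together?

We need the least common multiple of the intervals.
759 = 3 × 11 × 23
2079 = 3^3 × 7 × 11
3927 = 3 × 7 × 11 × 17
LCM(759, 2079, 3927) = 3^3 × 7 × 11 × 17 × 23 = 812889.

812889 seconds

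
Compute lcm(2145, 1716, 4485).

2145 = 3 × 5 × 11 × 13
1716 = 2^2 × 3 × 11 × 13
4485 = 3 × 5 × 13 × 23
LCM(2145, 1716, 4485) = 2^2 × 3 × 5 × 11 × 13 × 23 = 197340.

197340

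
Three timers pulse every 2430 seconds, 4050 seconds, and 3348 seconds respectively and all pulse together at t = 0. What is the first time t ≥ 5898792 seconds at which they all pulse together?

Joint pulses occur at multiples of LCM(2430, 4050, 3348).
2430 = 2 × 3^5 × 5
4050 = 2 × 3^4 × 5^2
3348 = 2^2 × 3^3 × 31
LCM(2430, 4050, 3348) = 2^2 × 3^5 × 5^2 × 31 = 753300.
Smallest multiple of 753300 that is ≥ 5898792: ⌈5898792/753300⌉ × 753300 = 8 × 753300 = 6026400.

6026400 seconds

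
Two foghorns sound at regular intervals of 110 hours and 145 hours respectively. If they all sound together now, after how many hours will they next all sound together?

3190 hours

We need the least common multiple of the intervals.
110 = 2 × 5 × 11
145 = 5 × 29
LCM(110, 145) = 2 × 5 × 11 × 29 = 3190.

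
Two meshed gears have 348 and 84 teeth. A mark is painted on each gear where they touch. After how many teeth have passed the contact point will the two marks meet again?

The first simultaneous occurrence is after LCM of the individual periods.
348 = 2^2 × 3 × 29
84 = 2^2 × 3 × 7
LCM(348, 84) = 2^2 × 3 × 7 × 29 = 2436.

2436 teeth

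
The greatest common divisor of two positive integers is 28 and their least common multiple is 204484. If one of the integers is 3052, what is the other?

1876

For two integers, gcd × lcm = product, so the other is (28 × 204484) / 3052 = 5725552 / 3052 = 1876.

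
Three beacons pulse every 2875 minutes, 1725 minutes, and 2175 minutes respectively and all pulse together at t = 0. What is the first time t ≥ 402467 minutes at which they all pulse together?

500250 minutes

Joint pulses occur at multiples of LCM(2875, 1725, 2175).
2875 = 5^3 × 23
1725 = 3 × 5^2 × 23
2175 = 3 × 5^2 × 29
LCM(2875, 1725, 2175) = 3 × 5^3 × 23 × 29 = 250125.
Smallest multiple of 250125 that is ≥ 402467: ⌈402467/250125⌉ × 250125 = 2 × 250125 = 500250.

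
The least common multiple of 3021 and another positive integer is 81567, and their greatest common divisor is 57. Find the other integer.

gcd × lcm = product of the two integers, so the other integer is (57 × 81567) / 3021 = 1539.

1539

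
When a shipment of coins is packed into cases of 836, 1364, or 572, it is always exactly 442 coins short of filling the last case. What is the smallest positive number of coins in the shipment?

Being 442 short of a full case of size k means N ≡ −442 (mod k), i.e. N + 442 is a multiple of each size.
836 = 2^2 × 11 × 19
1364 = 2^2 × 11 × 31
572 = 2^2 × 11 × 13
LCM(836, 1364, 572) = 2^2 × 11 × 13 × 19 × 31 = 336908.
Smallest positive N is 336908 − 442 = 336466.

336466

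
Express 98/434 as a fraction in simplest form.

7/31

98 = 2 × 7^2
434 = 2 × 7 × 31
gcd(98, 434) = 2 × 7 = 14.
Divide numerator and denominator by 14: 98/434 = 7/31.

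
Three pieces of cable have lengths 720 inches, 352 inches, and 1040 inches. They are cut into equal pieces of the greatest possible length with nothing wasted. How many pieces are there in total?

Piece length = gcd(720, 352, 1040).
720 = 2^4 × 3^2 × 5
352 = 2^5 × 11
1040 = 2^4 × 5 × 13
gcd(720, 352, 1040) = 2^4 = 16.
Total pieces = 720/16 + 352/16 + 1040/16 = 45 + 22 + 65 = 132.

132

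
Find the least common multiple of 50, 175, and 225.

50 = 2 × 5^2
175 = 5^2 × 7
225 = 3^2 × 5^2
LCM(50, 175, 225) = 2 × 3^2 × 5^2 × 7 = 3150.

3150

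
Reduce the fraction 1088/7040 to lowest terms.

1088 = 2^6 × 17
7040 = 2^7 × 5 × 11
gcd(1088, 7040) = 2^6 = 64.
Divide numerator and denominator by 64: 1088/7040 = 17/110.

17/110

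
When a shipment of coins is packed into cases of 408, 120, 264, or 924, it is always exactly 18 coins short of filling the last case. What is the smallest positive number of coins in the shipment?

Being 18 short of a full case of size k means N ≡ −18 (mod k), i.e. N + 18 is a multiple of each size.
408 = 2^3 × 3 × 17
120 = 2^3 × 3 × 5
264 = 2^3 × 3 × 11
924 = 2^2 × 3 × 7 × 11
LCM(408, 120, 264, 924) = 2^3 × 3 × 5 × 7 × 11 × 17 = 157080.
Smallest positive N is 157080 − 18 = 157062.

157062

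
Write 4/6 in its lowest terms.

2/3

4 = 2^2
6 = 2 × 3
gcd(4, 6) = 2.
Divide numerator and denominator by 2: 4/6 = 2/3.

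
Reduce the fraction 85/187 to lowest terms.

5/11

85 = 5 × 17
187 = 11 × 17
gcd(85, 187) = 17.
Divide numerator and denominator by 17: 85/187 = 5/11.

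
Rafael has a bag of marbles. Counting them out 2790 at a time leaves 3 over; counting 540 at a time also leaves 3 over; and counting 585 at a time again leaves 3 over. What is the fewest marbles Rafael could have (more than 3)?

N − 3 must be a common multiple of 2790, 540, and 585.
2790 = 2 × 3^2 × 5 × 31
540 = 2^2 × 3^3 × 5
585 = 3^2 × 5 × 13
LCM(2790, 540, 585) = 2^2 × 3^3 × 5 × 13 × 31 = 217620.
Smallest N > 3 is LCM + 3 = 217620 + 3 = 217623.

217623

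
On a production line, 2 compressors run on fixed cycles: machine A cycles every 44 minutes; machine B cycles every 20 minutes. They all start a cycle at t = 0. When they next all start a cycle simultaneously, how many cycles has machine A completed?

5 cycles

All finish a whole number of cycles simultaneously at t = LCM of the periods.
44 = 2^2 × 11
20 = 2^2 × 5
LCM(44, 20) = 2^2 × 5 × 11 = 220.
Cycles for period 44: 220 / 44 = 5.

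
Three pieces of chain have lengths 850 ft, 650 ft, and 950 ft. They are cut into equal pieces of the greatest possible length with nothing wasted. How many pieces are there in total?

49

Piece length = gcd(850, 650, 950).
850 = 2 × 5^2 × 17
650 = 2 × 5^2 × 13
950 = 2 × 5^2 × 19
gcd(850, 650, 950) = 2 × 5^2 = 50.
Total pieces = 850/50 + 650/50 + 950/50 = 17 + 13 + 19 = 49.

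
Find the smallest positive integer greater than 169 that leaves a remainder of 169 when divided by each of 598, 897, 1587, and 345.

N − 169 must be a common multiple of 598, 897, 1587, and 345.
598 = 2 × 13 × 23
897 = 3 × 13 × 23
1587 = 3 × 23^2
345 = 3 × 5 × 23
LCM(598, 897, 1587, 345) = 2 × 3 × 5 × 13 × 23^2 = 206310.
Smallest N > 169 is LCM + 169 = 206310 + 169 = 206479.

206479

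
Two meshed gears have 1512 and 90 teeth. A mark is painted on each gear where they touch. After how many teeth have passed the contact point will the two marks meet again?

7560 teeth

They coincide at every common multiple of the periods; the first is the LCM.
1512 = 2^3 × 3^3 × 7
90 = 2 × 3^2 × 5
LCM(1512, 90) = 2^3 × 3^3 × 5 × 7 = 7560.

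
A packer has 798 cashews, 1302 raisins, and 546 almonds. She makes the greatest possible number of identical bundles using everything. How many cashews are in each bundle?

19

Number of bundles = gcd(798, 1302, 546).
798 = 2 × 3 × 7 × 19
1302 = 2 × 3 × 7 × 31
546 = 2 × 3 × 7 × 13
gcd(798, 1302, 546) = 2 × 3 × 7 = 42.
cashews per bundle = 798 / 42 = 19.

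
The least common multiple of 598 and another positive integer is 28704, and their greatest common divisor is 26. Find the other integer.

gcd × lcm = product of the two integers, so the other integer is (26 × 28704) / 598 = 1248.

1248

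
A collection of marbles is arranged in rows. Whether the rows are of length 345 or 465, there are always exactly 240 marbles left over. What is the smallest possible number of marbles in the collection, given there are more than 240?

10935

N − 240 must be a common multiple of 345 and 465.
345 = 3 × 5 × 23
465 = 3 × 5 × 31
LCM(345, 465) = 3 × 5 × 23 × 31 = 10695.
Smallest N > 240 is LCM + 240 = 10695 + 240 = 10935.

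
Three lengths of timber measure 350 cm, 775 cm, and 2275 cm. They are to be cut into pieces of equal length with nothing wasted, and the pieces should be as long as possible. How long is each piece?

25 cm

The greatest length dividing all of 350, 775, and 2275 is their gcd.
350 = 2 × 5^2 × 7
775 = 5^2 × 31
2275 = 5^2 × 7 × 13
gcd(350, 775, 2275) = 5^2 = 25.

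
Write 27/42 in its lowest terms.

9/14

27 = 3^3
42 = 2 × 3 × 7
gcd(27, 42) = 3.
Divide numerator and denominator by 3: 27/42 = 9/14.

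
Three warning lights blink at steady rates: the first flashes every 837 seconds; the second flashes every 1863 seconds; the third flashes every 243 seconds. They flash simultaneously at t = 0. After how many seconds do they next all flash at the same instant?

They coincide at every common multiple of the periods; the first is the LCM.
837 = 3^3 × 31
1863 = 3^4 × 23
243 = 3^5
LCM(837, 1863, 243) = 3^5 × 23 × 31 = 173259.

173259 seconds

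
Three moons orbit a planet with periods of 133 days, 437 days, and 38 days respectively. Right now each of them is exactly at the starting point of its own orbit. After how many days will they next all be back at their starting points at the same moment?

6118 days

They coincide at every common multiple of the periods; the first is the LCM.
133 = 7 × 19
437 = 19 × 23
38 = 2 × 19
LCM(133, 437, 38) = 2 × 7 × 19 × 23 = 6118.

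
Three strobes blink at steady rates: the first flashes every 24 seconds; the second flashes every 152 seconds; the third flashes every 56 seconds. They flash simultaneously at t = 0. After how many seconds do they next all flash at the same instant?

The first simultaneous occurrence is after LCM of the individual periods.
24 = 2^3 × 3
152 = 2^3 × 19
56 = 2^3 × 7
LCM(24, 152, 56) = 2^3 × 3 × 7 × 19 = 3192.

3192 seconds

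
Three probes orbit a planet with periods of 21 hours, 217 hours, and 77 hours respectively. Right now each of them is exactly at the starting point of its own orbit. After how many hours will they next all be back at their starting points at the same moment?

We need the least common multiple of the intervals.
21 = 3 × 7
217 = 7 × 31
77 = 7 × 11
LCM(21, 217, 77) = 3 × 7 × 11 × 31 = 7161.

7161 hours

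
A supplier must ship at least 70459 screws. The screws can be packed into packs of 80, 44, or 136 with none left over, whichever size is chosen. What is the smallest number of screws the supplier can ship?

The number of screws must be a common multiple of 80, 44, and 136, so a multiple of their LCM.
80 = 2^4 × 5
44 = 2^2 × 11
136 = 2^3 × 17
LCM(80, 44, 136) = 2^4 × 5 × 11 × 17 = 14960.
Smallest multiple of 14960 that is ≥ 70459: ⌈70459/14960⌉ × 14960 = 5 × 14960 = 74800.

74800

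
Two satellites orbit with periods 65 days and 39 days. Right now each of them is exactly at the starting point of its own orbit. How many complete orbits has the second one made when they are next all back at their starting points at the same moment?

They are all back at their starting positions together after one LCM of the periods.
65 = 5 × 13
39 = 3 × 13
LCM(65, 39) = 3 × 5 × 13 = 195.
Orbits for period 39: 195 / 39 = 5.

5 orbits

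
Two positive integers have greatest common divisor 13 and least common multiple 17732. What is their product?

230516

For any two positive integers, gcd × lcm = product = 13 × 17732 = 230516.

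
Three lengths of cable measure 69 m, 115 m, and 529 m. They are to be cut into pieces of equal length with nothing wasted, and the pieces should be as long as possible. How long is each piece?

Each piece length must divide every original length, so the longest possible is gcd(69, 115, 529).
69 = 3 × 23
115 = 5 × 23
529 = 23^2
gcd(69, 115, 529) = 23.

23 m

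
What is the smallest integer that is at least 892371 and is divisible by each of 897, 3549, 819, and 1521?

979524

The integer must be a common multiple of 897, 3549, 819, and 1521, so a multiple of their LCM.
897 = 3 × 13 × 23
3549 = 3 × 7 × 13^2
819 = 3^2 × 7 × 13
1521 = 3^2 × 13^2
LCM(897, 3549, 819, 1521) = 3^2 × 7 × 13^2 × 23 = 244881.
Smallest multiple of 244881 that is ≥ 892371: ⌈892371/244881⌉ × 244881 = 4 × 244881 = 979524.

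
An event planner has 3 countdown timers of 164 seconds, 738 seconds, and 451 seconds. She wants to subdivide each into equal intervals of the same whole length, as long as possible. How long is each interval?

The interval must divide each timer length; the longest such is the gcd.
164 = 2^2 × 41
738 = 2 × 3^2 × 41
451 = 11 × 41
gcd(164, 738, 451) = 41.

41 seconds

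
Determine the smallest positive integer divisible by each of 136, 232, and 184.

136 = 2^3 × 17
232 = 2^3 × 29
184 = 2^3 × 23
LCM(136, 232, 184) = 2^3 × 17 × 23 × 29 = 90712.

90712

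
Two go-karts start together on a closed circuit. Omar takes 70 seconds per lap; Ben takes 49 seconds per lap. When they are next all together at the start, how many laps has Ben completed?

All finish a whole number of cycles simultaneously at t = LCM of the periods.
70 = 2 × 5 × 7
49 = 7^2
LCM(70, 49) = 2 × 5 × 7^2 = 490.
Laps for period 49: 490 / 49 = 10.

10 laps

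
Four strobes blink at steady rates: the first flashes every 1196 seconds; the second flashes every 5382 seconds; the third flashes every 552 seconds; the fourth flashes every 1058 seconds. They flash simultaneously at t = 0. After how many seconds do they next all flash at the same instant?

495144 seconds

We need the least common multiple of the intervals.
1196 = 2^2 × 13 × 23
5382 = 2 × 3^2 × 13 × 23
552 = 2^3 × 3 × 23
1058 = 2 × 23^2
LCM(1196, 5382, 552, 1058) = 2^3 × 3^2 × 13 × 23^2 = 495144.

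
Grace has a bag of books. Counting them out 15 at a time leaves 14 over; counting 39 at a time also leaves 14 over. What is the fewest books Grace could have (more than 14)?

N − 14 must be a common multiple of 15 and 39.
15 = 3 × 5
39 = 3 × 13
LCM(15, 39) = 3 × 5 × 13 = 195.
Smallest N > 14 is LCM + 14 = 195 + 14 = 209.

209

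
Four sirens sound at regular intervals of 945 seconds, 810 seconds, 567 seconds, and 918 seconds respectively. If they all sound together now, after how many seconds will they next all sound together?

We need the least common multiple of the intervals.
945 = 3^3 × 5 × 7
810 = 2 × 3^4 × 5
567 = 3^4 × 7
918 = 2 × 3^3 × 17
LCM(945, 810, 567, 918) = 2 × 3^4 × 5 × 7 × 17 = 96390.

96390 seconds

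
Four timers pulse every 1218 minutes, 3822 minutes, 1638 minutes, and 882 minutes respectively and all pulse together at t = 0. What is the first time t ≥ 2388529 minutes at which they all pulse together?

2660112 minutes

Joint pulses occur at multiples of LCM(1218, 3822, 1638, 882).
1218 = 2 × 3 × 7 × 29
3822 = 2 × 3 × 7^2 × 13
1638 = 2 × 3^2 × 7 × 13
882 = 2 × 3^2 × 7^2
LCM(1218, 3822, 1638, 882) = 2 × 3^2 × 7^2 × 13 × 29 = 332514.
Smallest multiple of 332514 that is ≥ 2388529: ⌈2388529/332514⌉ × 332514 = 8 × 332514 = 2660112.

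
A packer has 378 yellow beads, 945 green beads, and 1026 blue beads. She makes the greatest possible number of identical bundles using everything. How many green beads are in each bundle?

Number of bundles = gcd(378, 945, 1026).
378 = 2 × 3^3 × 7
945 = 3^3 × 5 × 7
1026 = 2 × 3^3 × 19
gcd(378, 945, 1026) = 3^3 = 27.
green beads per bundle = 945 / 27 = 35.

35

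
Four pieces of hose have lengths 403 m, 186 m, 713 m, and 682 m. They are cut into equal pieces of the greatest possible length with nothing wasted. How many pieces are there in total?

Piece length = gcd(403, 186, 713, 682).
403 = 13 × 31
186 = 2 × 3 × 31
713 = 23 × 31
682 = 2 × 11 × 31
gcd(403, 186, 713, 682) = 31.
Total pieces = 403/31 + 186/31 + 713/31 + 682/31 = 13 + 6 + 23 + 22 = 64.

64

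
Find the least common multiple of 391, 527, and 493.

391 = 17 × 23
527 = 17 × 31
493 = 17 × 29
LCM(391, 527, 493) = 17 × 23 × 29 × 31 = 351509.

351509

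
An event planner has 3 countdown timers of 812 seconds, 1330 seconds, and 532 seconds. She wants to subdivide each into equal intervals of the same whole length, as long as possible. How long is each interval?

14 seconds

The interval must divide each timer length; the longest such is the gcd.
812 = 2^2 × 7 × 29
1330 = 2 × 5 × 7 × 19
532 = 2^2 × 7 × 19
gcd(812, 1330, 532) = 2 × 7 = 14.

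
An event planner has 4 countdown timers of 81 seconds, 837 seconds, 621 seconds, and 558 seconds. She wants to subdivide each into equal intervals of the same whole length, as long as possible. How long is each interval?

The interval must divide each timer length; the longest such is the gcd.
81 = 3^4
837 = 3^3 × 31
621 = 3^3 × 23
558 = 2 × 3^2 × 31
gcd(81, 837, 621, 558) = 3^2 = 9.

9 seconds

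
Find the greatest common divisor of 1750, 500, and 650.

1750 = 2 × 5^3 × 7
500 = 2^2 × 5^3
650 = 2 × 5^2 × 13
gcd(1750, 500, 650) = 2 × 5^2 = 50.

50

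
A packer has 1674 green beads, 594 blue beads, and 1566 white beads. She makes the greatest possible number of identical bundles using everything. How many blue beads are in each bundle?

11

Number of bundles = gcd(1674, 594, 1566).
1674 = 2 × 3^3 × 31
594 = 2 × 3^3 × 11
1566 = 2 × 3^3 × 29
gcd(1674, 594, 1566) = 2 × 3^3 = 54.
blue beads per bundle = 594 / 54 = 11.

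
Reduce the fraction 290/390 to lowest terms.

290 = 2 × 5 × 29
390 = 2 × 3 × 5 × 13
gcd(290, 390) = 2 × 5 = 10.
Divide numerator and denominator by 10: 290/390 = 29/39.

29/39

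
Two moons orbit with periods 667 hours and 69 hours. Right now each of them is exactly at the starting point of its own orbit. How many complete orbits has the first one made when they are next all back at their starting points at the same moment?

The first common completion time is the LCM of the periods.
667 = 23 × 29
69 = 3 × 23
LCM(667, 69) = 3 × 23 × 29 = 2001.
Orbits for period 667: 2001 / 667 = 3.

3 orbits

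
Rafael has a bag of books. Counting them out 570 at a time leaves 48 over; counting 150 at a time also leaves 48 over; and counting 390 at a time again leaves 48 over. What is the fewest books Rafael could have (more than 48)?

N − 48 must be a common multiple of 570, 150, and 390.
570 = 2 × 3 × 5 × 19
150 = 2 × 3 × 5^2
390 = 2 × 3 × 5 × 13
LCM(570, 150, 390) = 2 × 3 × 5^2 × 13 × 19 = 37050.
Smallest N > 48 is LCM + 48 = 37050 + 48 = 37098.

37098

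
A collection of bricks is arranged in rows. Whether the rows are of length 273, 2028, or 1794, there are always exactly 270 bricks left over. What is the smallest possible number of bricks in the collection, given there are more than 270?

N − 270 must be a common multiple of 273, 2028, and 1794.
273 = 3 × 7 × 13
2028 = 2^2 × 3 × 13^2
1794 = 2 × 3 × 13 × 23
LCM(273, 2028, 1794) = 2^2 × 3 × 7 × 13^2 × 23 = 326508.
Smallest N > 270 is LCM + 270 = 326508 + 270 = 326778.

326778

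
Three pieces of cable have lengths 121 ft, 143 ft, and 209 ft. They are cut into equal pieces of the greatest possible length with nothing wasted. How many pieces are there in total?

Piece length = gcd(121, 143, 209).
121 = 11^2
143 = 11 × 13
209 = 11 × 19
gcd(121, 143, 209) = 11.
Total pieces = 121/11 + 143/11 + 209/11 = 11 + 13 + 19 = 43.

43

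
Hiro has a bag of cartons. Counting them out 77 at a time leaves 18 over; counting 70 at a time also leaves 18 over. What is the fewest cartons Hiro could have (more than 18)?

N − 18 must be a common multiple of 77 and 70.
77 = 7 × 11
70 = 2 × 5 × 7
LCM(77, 70) = 2 × 5 × 7 × 11 = 770.
Smallest N > 18 is LCM + 18 = 770 + 18 = 788.

788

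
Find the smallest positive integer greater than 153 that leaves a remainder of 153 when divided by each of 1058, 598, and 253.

N − 153 must be a common multiple of 1058, 598, and 253.
1058 = 2 × 23^2
598 = 2 × 13 × 23
253 = 11 × 23
LCM(1058, 598, 253) = 2 × 11 × 13 × 23^2 = 151294.
Smallest N > 153 is LCM + 153 = 151294 + 153 = 151447.

151447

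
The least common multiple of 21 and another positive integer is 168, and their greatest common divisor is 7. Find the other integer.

gcd × lcm = product of the two integers, so the other integer is (7 × 168) / 21 = 56.

56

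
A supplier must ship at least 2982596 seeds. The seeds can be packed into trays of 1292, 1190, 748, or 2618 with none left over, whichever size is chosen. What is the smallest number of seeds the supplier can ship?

2984520

The number of seeds must be a common multiple of 1292, 1190, 748, and 2618, so a multiple of their LCM.
1292 = 2^2 × 17 × 19
1190 = 2 × 5 × 7 × 17
748 = 2^2 × 11 × 17
2618 = 2 × 7 × 11 × 17
LCM(1292, 1190, 748, 2618) = 2^2 × 5 × 7 × 11 × 17 × 19 = 497420.
Smallest multiple of 497420 that is ≥ 2982596: ⌈2982596/497420⌉ × 497420 = 6 × 497420 = 2984520.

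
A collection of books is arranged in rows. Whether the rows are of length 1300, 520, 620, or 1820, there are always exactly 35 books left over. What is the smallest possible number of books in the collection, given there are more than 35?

564235

N − 35 must be a common multiple of 1300, 520, 620, and 1820.
1300 = 2^2 × 5^2 × 13
520 = 2^3 × 5 × 13
620 = 2^2 × 5 × 31
1820 = 2^2 × 5 × 7 × 13
LCM(1300, 520, 620, 1820) = 2^3 × 5^2 × 7 × 13 × 31 = 564200.
Smallest N > 35 is LCM + 35 = 564200 + 35 = 564235.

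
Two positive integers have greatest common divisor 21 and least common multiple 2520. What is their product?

For any two positive integers, gcd × lcm = product = 21 × 2520 = 52920.

52920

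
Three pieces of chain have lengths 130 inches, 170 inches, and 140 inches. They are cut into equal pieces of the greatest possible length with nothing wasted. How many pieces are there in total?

Piece length = gcd(130, 170, 140).
130 = 2 × 5 × 13
170 = 2 × 5 × 17
140 = 2^2 × 5 × 7
gcd(130, 170, 140) = 2 × 5 = 10.
Total pieces = 130/10 + 170/10 + 140/10 = 13 + 17 + 14 = 44.

44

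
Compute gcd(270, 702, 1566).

270 = 2 × 3^3 × 5
702 = 2 × 3^3 × 13
1566 = 2 × 3^3 × 29
gcd(270, 702, 1566) = 2 × 3^3 = 54.

54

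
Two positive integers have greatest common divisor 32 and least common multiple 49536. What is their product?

1585152

For any two positive integers, gcd × lcm = product = 32 × 49536 = 1585152.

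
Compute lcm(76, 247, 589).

30628

76 = 2^2 × 19
247 = 13 × 19
589 = 19 × 31
LCM(76, 247, 589) = 2^2 × 13 × 19 × 31 = 30628.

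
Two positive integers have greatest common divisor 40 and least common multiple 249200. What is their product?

For any two positive integers, gcd × lcm = product = 40 × 249200 = 9968000.

9968000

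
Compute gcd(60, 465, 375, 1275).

60 = 2^2 × 3 × 5
465 = 3 × 5 × 31
375 = 3 × 5^3
1275 = 3 × 5^2 × 17
gcd(60, 465, 375, 1275) = 3 × 5 = 15.

15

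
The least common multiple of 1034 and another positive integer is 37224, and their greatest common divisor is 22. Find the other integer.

gcd × lcm = product of the two integers, so the other integer is (22 × 37224) / 1034 = 792.

792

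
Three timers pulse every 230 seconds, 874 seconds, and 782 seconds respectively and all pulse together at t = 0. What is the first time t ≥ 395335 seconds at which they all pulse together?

445740 seconds

Joint pulses occur at multiples of LCM(230, 874, 782).
230 = 2 × 5 × 23
874 = 2 × 19 × 23
782 = 2 × 17 × 23
LCM(230, 874, 782) = 2 × 5 × 17 × 19 × 23 = 74290.
Smallest multiple of 74290 that is ≥ 395335: ⌈395335/74290⌉ × 74290 = 6 × 74290 = 445740.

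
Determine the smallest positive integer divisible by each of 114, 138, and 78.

114 = 2 × 3 × 19
138 = 2 × 3 × 23
78 = 2 × 3 × 13
LCM(114, 138, 78) = 2 × 3 × 13 × 19 × 23 = 34086.

34086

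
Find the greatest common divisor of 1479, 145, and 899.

1479 = 3 × 17 × 29
145 = 5 × 29
899 = 29 × 31
gcd(1479, 145, 899) = 29.

29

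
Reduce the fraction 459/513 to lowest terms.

459 = 3^3 × 17
513 = 3^3 × 19
gcd(459, 513) = 3^3 = 27.
Divide numerator and denominator by 27: 459/513 = 17/19.

17/19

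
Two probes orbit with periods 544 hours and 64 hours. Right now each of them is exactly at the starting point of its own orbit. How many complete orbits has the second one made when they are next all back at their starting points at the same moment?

The first common completion time is the LCM of the periods.
544 = 2^5 × 17
64 = 2^6
LCM(544, 64) = 2^6 × 17 = 1088.
Orbits for period 64: 1088 / 64 = 17.

17 orbits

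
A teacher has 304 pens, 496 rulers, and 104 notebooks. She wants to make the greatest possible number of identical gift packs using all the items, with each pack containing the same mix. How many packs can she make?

8 packs

The pack count must divide each quantity, so the greatest is gcd(304, 496, 104).
304 = 2^4 × 19
496 = 2^4 × 31
104 = 2^3 × 13
gcd(304, 496, 104) = 2^3 = 8.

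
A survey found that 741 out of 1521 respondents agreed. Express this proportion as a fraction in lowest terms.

19/39

741 = 3 × 13 × 19
1521 = 3^2 × 13^2
gcd(741, 1521) = 3 × 13 = 39.
Divide numerator and denominator by 39: 741/1521 = 19/39.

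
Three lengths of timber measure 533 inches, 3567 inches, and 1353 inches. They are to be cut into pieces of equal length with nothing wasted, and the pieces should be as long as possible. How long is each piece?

41 inches

Each piece length must divide every original length, so the longest possible is gcd(533, 3567, 1353).
533 = 13 × 41
3567 = 3 × 29 × 41
1353 = 3 × 11 × 41
gcd(533, 3567, 1353) = 41.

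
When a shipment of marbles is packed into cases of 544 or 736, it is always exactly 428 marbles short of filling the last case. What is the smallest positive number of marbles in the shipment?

Being 428 short of a full case of size k means N ≡ −428 (mod k), i.e. N + 428 is a multiple of each size.
544 = 2^5 × 17
736 = 2^5 × 23
LCM(544, 736) = 2^5 × 17 × 23 = 12512.
Smallest positive N is 12512 − 428 = 12084.

12084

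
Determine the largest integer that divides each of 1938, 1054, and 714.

34

1938 = 2 × 3 × 17 × 19
1054 = 2 × 17 × 31
714 = 2 × 3 × 7 × 17
gcd(1938, 1054, 714) = 2 × 17 = 34.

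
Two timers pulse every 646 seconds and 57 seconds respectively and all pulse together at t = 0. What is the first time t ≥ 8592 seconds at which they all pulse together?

Joint pulses occur at multiples of LCM(646, 57).
646 = 2 × 17 × 19
57 = 3 × 19
LCM(646, 57) = 2 × 3 × 17 × 19 = 1938.
Smallest multiple of 1938 that is ≥ 8592: ⌈8592/1938⌉ × 1938 = 5 × 1938 = 9690.

9690 seconds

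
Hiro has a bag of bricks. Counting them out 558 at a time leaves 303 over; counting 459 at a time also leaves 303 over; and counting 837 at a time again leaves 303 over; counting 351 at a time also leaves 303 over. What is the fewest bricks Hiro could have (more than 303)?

370257

N − 303 must be a common multiple of 558, 459, 837, and 351.
558 = 2 × 3^2 × 31
459 = 3^3 × 17
837 = 3^3 × 31
351 = 3^3 × 13
LCM(558, 459, 837, 351) = 2 × 3^3 × 13 × 17 × 31 = 369954.
Smallest N > 303 is LCM + 303 = 369954 + 303 = 370257.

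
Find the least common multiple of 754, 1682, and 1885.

754 = 2 × 13 × 29
1682 = 2 × 29^2
1885 = 5 × 13 × 29
LCM(754, 1682, 1885) = 2 × 5 × 13 × 29^2 = 109330.

109330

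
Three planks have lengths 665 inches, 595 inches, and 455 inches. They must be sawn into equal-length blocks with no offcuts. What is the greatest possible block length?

This is the greatest common divisor of 665, 595, and 455.
665 = 5 × 7 × 19
595 = 5 × 7 × 17
455 = 5 × 7 × 13
gcd(665, 595, 455) = 5 × 7 = 35.

35 inches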